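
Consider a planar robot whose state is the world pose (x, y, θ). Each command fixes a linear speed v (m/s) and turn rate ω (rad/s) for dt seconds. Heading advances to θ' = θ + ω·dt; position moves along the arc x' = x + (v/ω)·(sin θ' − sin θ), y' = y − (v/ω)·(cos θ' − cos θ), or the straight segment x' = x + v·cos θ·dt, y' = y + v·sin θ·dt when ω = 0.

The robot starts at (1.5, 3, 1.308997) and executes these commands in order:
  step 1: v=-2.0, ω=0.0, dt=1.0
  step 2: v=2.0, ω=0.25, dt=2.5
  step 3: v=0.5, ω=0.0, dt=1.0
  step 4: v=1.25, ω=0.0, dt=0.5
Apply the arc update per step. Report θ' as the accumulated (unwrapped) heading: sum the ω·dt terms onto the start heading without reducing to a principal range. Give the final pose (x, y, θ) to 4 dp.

(0.3334, 7.0325, 1.9340)

step 1: θ'=1.3090 (straight) → pose (0.9824, 1.0681, 1.3090)
step 2: θ'=1.9340 (R=8.0000) → pose (0.7331, 5.9808, 1.9340)
step 3: θ'=1.9340 (straight) → pose (0.5554, 6.4482, 1.9340)
step 4: θ'=1.9340 (straight) → pose (0.3334, 7.0325, 1.9340)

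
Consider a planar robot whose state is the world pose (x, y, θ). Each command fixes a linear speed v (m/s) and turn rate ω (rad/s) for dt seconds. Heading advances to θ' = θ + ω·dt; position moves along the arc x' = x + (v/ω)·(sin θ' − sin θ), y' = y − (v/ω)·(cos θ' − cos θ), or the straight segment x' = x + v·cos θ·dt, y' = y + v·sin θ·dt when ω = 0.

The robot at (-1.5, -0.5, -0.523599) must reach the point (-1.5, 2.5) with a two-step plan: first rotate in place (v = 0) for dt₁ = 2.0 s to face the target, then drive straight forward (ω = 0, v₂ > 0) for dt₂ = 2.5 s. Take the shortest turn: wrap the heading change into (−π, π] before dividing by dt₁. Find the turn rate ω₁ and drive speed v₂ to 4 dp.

heading to target = atan2(2.5−-0.5, -1.5−-1.5) = 1.5708
Δθ = wrap(1.5708 − -0.5236) = 2.0944; ω₁ = Δθ/dt₁ = 1.0472
distance = √((-1.5−-1.5)² + (2.5−-0.5)²) = 3.0000; v₂ = distance/dt₂ = 1.2000

ω₁ = 1.0472, v₂ = 1.2000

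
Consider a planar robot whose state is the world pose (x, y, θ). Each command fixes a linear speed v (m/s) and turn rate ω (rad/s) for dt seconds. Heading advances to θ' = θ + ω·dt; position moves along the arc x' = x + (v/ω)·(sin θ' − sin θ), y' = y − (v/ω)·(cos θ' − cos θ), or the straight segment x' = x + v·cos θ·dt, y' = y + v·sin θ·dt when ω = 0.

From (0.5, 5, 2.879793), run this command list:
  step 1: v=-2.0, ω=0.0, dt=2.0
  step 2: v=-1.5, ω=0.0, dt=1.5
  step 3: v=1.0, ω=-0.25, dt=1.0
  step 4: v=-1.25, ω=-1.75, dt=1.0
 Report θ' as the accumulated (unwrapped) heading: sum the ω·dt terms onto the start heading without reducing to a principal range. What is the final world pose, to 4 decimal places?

(5.8139, 2.6806, 0.8798)

step 1: θ'=2.8798 (straight) → pose (4.3637, 3.9647, 2.8798)
step 2: θ'=2.8798 (straight) → pose (6.5370, 3.3824, 2.8798)
step 3: θ'=2.6298 (R=-4.0000) → pose (5.6133, 3.7586, 2.6298)
step 4: θ'=0.8798 (R=0.7143) → pose (5.8139, 2.6806, 0.8798)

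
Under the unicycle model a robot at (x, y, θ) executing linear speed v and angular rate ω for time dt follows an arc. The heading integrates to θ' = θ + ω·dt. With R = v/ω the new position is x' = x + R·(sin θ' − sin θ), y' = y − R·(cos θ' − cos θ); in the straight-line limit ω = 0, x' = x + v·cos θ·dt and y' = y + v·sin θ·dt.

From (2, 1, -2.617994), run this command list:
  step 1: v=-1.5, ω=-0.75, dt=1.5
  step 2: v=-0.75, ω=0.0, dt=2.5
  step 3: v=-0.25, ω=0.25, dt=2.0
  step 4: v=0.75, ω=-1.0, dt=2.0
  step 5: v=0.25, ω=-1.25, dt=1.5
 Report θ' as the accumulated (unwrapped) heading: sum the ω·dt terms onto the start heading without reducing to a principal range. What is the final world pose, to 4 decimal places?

step 1: θ'=-3.7430 (R=2.0000) → pose (4.1316, 0.9170, -3.7430)
step 2: θ'=-3.7430 (straight) → pose (5.6776, -0.1438, -3.7430)
step 3: θ'=-3.2430 (R=-1.0000) → pose (6.1422, -0.3142, -3.2430)
step 4: θ'=-5.2430 (R=-0.7500) → pose (5.5712, 0.8115, -5.2430)
step 5: θ'=-7.1180 (R=-0.2000) → pose (5.8920, 0.8446, -7.1180)

(5.8920, 0.8446, -7.1180)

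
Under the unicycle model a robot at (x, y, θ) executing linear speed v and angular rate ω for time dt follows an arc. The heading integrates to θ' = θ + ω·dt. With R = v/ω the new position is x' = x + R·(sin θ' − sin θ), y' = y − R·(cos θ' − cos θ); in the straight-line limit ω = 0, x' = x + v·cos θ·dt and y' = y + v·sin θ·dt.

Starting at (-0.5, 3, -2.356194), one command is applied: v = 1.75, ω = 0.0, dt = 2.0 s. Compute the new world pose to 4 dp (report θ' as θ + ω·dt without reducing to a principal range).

(-2.9749, 0.5251, -2.3562)

θ' = -2.3562 + 0.0·2.0 = -2.3562
ω = 0 → straight: x' = -0.5 + 1.75·cos(-2.3562)·2.0 = -2.9749
y' = 3 + 1.75·sin(-2.3562)·2.0 = 0.5251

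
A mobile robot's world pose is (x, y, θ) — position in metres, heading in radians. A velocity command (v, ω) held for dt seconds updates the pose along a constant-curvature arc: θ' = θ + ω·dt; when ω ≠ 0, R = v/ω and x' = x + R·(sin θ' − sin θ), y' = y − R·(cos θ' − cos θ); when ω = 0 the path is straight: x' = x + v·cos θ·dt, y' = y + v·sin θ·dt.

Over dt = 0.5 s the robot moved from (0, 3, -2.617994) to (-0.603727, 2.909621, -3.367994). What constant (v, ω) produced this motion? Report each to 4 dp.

v = 1.2500, ω = -1.5000

Δθ = -3.367994 − -2.617994 = -0.750000
ω = Δθ/dt = -0.750000/0.5 = -1.5000
R = Δx/(sin θ' − sin θ) = -0.8333
v = R·ω = -0.8333·-1.5000 = 1.2500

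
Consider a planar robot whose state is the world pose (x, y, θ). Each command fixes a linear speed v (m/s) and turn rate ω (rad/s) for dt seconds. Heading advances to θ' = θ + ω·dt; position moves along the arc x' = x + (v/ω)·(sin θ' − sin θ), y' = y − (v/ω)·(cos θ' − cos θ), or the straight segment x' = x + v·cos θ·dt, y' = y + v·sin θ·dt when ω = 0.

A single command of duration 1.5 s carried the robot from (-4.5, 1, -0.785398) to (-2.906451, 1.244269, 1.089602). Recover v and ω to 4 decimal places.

Δθ = 1.089602 − -0.785398 = 1.875000
ω = Δθ/dt = 1.875000/1.5 = 1.2500
R = Δx/(sin θ' − sin θ) = 1.0000
v = R·ω = 1.0000·1.2500 = 1.2500

v = 1.2500, ω = 1.2500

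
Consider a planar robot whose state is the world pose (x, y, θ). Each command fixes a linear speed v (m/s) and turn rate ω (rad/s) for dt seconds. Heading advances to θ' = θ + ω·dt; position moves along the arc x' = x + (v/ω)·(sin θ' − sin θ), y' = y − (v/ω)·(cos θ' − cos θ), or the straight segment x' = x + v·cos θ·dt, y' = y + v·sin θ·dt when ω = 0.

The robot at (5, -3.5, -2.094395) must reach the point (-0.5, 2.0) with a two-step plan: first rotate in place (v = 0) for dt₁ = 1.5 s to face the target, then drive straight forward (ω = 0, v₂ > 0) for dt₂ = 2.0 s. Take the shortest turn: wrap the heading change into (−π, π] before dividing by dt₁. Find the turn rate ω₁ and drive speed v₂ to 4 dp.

ω₁ = -1.2217, v₂ = 3.8891

heading to target = atan2(2−-3.5, -0.5−5) = 2.3562
Δθ = wrap(2.3562 − -2.0944) = -1.8326; ω₁ = Δθ/dt₁ = -1.2217
distance = √((-0.5−5)² + (2−-3.5)²) = 7.7782; v₂ = distance/dt₂ = 3.8891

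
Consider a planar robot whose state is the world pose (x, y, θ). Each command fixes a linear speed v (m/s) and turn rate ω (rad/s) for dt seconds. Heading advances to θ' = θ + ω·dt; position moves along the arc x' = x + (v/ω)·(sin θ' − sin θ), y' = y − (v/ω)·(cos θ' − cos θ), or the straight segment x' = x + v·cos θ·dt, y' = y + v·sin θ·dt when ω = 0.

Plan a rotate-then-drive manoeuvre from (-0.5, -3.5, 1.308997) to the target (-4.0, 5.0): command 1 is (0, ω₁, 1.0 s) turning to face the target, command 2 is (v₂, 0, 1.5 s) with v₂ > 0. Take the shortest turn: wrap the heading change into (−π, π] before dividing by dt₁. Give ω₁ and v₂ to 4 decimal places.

ω₁ = 0.6524, v₂ = 6.1283

heading to target = atan2(5−-3.5, -4−-0.5) = 1.9614
Δθ = wrap(1.9614 − 1.3090) = 0.6524; ω₁ = Δθ/dt₁ = 0.6524
distance = √((-4−-0.5)² + (5−-3.5)²) = 9.1924; v₂ = distance/dt₂ = 6.1283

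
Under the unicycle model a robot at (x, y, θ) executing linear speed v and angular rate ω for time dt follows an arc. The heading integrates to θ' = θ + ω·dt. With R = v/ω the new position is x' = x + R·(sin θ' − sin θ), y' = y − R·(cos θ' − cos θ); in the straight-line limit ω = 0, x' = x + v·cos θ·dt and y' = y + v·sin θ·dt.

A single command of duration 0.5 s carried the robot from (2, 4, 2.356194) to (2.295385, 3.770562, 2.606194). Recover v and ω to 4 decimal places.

v = -0.7500, ω = 0.5000

Δθ = 2.606194 − 2.356194 = 0.250000
ω = Δθ/dt = 0.250000/0.5 = 0.5000
R = Δx/(sin θ' − sin θ) = -1.5000
v = R·ω = -1.5000·0.5000 = -0.7500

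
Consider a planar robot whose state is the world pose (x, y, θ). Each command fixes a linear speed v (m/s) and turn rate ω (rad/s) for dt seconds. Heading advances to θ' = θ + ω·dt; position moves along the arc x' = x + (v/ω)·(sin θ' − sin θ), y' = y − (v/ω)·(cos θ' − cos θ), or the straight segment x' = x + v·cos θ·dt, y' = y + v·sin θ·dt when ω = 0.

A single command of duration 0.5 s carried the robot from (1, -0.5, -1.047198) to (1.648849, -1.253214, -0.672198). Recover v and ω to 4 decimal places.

v = 2.0000, ω = 0.7500

Δθ = -0.672198 − -1.047198 = 0.375000
ω = Δθ/dt = 0.375000/0.5 = 0.7500
R = −Δy/(cos θ' − cos θ) = 2.6667
v = R·ω = 2.6667·0.7500 = 2.0000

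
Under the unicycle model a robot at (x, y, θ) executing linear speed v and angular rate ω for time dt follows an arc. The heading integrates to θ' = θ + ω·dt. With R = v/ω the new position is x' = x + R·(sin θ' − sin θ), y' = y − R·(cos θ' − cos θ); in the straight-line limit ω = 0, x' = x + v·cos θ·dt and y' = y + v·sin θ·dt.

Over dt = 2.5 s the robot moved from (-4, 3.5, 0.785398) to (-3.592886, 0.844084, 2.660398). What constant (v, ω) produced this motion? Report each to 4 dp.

Δθ = 2.660398 − 0.785398 = 1.875000
ω = Δθ/dt = 1.875000/2.5 = 0.7500
R = −Δy/(cos θ' − cos θ) = -1.6667
v = R·ω = -1.6667·0.7500 = -1.2500

v = -1.2500, ω = 0.7500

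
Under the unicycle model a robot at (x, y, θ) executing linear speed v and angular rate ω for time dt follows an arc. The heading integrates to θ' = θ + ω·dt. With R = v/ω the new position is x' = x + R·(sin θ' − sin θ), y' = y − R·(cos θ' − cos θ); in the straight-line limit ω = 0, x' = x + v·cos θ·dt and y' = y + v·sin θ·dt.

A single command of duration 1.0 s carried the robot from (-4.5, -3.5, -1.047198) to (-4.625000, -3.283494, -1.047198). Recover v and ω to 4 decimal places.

v = -0.2500, ω = 0.0000

Δθ = -1.047198 − -1.047198 = 0.000000
ω = Δθ/dt = 0.000000/1.0 = 0.0000
ω = 0 → v = (Δx·cos θ + Δy·sin θ)/dt = -0.2500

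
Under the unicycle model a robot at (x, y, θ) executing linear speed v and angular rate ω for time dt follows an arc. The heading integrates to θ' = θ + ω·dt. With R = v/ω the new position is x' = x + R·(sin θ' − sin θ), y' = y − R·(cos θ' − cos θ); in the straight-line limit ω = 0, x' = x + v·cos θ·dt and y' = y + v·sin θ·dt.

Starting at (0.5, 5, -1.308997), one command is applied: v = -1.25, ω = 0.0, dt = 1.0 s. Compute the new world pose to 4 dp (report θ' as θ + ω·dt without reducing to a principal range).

θ' = -1.3090 + 0.0·1.0 = -1.3090
ω = 0 → straight: x' = 0.5 + -1.25·cos(-1.3090)·1.0 = 0.1765
y' = 5 + -1.25·sin(-1.3090)·1.0 = 6.2074

(0.1765, 6.2074, -1.3090)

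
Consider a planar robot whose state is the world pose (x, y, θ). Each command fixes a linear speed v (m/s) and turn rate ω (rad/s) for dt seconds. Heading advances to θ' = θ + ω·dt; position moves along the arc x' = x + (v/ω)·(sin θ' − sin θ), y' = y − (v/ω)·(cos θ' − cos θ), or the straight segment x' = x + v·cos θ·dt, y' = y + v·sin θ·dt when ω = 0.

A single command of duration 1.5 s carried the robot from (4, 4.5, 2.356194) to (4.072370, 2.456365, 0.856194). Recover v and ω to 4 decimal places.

Δθ = 0.856194 − 2.356194 = -1.500000
ω = Δθ/dt = -1.500000/1.5 = -1.0000
R = −Δy/(cos θ' − cos θ) = 1.5000
v = R·ω = 1.5000·-1.0000 = -1.5000

v = -1.5000, ω = -1.0000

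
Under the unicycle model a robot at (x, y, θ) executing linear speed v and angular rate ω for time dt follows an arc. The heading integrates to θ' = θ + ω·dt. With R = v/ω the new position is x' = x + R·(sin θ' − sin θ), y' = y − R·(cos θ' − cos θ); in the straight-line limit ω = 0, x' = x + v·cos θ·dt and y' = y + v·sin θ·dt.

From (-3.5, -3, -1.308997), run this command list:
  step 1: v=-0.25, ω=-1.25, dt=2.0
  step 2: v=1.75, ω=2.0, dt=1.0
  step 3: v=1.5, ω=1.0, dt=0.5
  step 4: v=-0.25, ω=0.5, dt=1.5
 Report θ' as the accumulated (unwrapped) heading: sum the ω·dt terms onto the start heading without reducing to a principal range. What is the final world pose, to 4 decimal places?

step 1: θ'=-3.8090 (R=0.2000) → pose (-3.1830, -2.7912, -3.8090)
step 2: θ'=-1.8090 (R=0.8750) → pose (-4.5749, -3.2719, -1.8090)
step 3: θ'=-1.3090 (R=1.5000) → pose (-4.5661, -4.0141, -1.3090)
step 4: θ'=-0.5590 (R=-0.5000) → pose (-4.7839, -3.7196, -0.5590)

(-4.7839, -3.7196, -0.5590)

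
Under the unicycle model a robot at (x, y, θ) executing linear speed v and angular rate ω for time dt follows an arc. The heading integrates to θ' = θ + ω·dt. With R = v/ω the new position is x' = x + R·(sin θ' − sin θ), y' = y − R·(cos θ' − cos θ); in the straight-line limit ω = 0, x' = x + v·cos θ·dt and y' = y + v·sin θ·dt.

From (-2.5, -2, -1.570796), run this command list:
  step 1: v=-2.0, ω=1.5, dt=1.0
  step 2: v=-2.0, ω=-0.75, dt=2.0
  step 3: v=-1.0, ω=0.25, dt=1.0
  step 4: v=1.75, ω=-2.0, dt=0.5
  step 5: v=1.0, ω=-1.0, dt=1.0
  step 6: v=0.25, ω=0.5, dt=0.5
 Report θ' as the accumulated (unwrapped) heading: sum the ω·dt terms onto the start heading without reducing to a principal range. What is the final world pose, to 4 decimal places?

step 1: θ'=-0.0708 (R=-1.3333) → pose (-3.7390, -0.6700, -0.0708)
step 2: θ'=-1.5708 (R=2.6667) → pose (-6.2171, 1.9900, -1.5708)
step 3: θ'=-1.3208 (R=-4.0000) → pose (-6.3414, 2.9796, -1.3208)
step 4: θ'=-2.3208 (R=-0.8750) → pose (-6.5490, 2.1667, -2.3208)
step 5: θ'=-3.3208 (R=-1.0000) → pose (-7.4589, 1.8643, -3.3208)
step 6: θ'=-3.0708 (R=0.5000) → pose (-7.5834, 1.8711, -3.0708)

(-7.5834, 1.8711, -3.0708)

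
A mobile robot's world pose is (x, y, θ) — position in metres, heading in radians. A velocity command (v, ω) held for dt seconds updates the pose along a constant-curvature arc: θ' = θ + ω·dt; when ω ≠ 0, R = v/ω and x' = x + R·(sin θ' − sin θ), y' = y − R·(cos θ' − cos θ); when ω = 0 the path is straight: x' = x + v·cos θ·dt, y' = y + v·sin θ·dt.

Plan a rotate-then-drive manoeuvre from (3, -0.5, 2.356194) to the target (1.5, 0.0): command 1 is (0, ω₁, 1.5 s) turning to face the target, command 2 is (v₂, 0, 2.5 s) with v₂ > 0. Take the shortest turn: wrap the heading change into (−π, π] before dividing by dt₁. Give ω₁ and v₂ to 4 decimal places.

heading to target = atan2(0−-0.5, 1.5−3) = 2.8198
Δθ = wrap(2.8198 − 2.3562) = 0.4636; ω₁ = Δθ/dt₁ = 0.3091
distance = √((1.5−3)² + (0−-0.5)²) = 1.5811; v₂ = distance/dt₂ = 0.6325

ω₁ = 0.3091, v₂ = 0.6325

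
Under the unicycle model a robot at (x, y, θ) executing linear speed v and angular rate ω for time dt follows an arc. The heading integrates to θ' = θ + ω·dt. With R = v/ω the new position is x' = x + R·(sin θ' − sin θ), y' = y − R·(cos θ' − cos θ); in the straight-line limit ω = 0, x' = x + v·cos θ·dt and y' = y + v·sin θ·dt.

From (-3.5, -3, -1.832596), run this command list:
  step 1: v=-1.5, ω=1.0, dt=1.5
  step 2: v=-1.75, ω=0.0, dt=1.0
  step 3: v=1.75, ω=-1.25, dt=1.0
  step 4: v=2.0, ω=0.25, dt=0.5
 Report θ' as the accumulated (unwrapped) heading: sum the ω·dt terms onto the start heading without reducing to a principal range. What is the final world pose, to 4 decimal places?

step 1: θ'=-0.3326 (R=-1.5000) → pose (-4.4591, -1.1940, -0.3326)
step 2: θ'=-0.3326 (straight) → pose (-6.1132, -0.6226, -0.3326)
step 3: θ'=-1.5826 (R=-1.4000) → pose (-5.1704, -1.9624, -1.5826)
step 4: θ'=-1.4576 (R=8.0000) → pose (-5.1198, -2.9605, -1.4576)

(-5.1198, -2.9605, -1.4576)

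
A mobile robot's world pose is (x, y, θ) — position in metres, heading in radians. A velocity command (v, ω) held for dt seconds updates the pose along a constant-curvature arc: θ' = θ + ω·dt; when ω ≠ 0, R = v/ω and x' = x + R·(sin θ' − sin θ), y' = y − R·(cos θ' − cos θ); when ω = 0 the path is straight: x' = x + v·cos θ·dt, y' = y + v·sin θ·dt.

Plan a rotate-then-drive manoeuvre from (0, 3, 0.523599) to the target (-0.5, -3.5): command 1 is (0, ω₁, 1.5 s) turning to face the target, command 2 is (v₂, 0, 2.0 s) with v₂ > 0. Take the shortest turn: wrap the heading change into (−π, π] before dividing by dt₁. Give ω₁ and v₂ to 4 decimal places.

heading to target = atan2(-3.5−3, -0.5−0) = -1.6476
Δθ = wrap(-1.6476 − 0.5236) = -2.1712; ω₁ = Δθ/dt₁ = -1.4474
distance = √((-0.5−0)² + (-3.5−3)²) = 6.5192; v₂ = distance/dt₂ = 3.2596

ω₁ = -1.4474, v₂ = 3.2596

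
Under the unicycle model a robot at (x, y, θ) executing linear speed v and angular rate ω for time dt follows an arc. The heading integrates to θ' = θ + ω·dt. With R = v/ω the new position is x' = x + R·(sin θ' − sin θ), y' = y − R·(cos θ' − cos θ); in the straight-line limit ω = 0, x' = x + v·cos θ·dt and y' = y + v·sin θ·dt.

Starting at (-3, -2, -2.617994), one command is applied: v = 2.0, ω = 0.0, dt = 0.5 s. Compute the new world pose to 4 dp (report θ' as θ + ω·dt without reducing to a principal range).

(-3.8660, -2.5000, -2.6180)

θ' = -2.6180 + 0.0·0.5 = -2.6180
ω = 0 → straight: x' = -3 + 2.0·cos(-2.6180)·0.5 = -3.8660
y' = -2 + 2.0·sin(-2.6180)·0.5 = -2.5000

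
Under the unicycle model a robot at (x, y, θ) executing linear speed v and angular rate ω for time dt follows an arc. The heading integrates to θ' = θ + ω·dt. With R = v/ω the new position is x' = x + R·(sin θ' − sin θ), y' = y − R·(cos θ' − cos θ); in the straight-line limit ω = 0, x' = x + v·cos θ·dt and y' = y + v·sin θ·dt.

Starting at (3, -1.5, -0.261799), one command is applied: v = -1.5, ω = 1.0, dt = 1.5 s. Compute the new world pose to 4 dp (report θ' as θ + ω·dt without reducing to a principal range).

(1.1940, -2.4591, 1.2382)

θ' = -0.2618 + 1.0·1.5 = 1.2382
R = v/ω = -1.5/1.0 = -1.5000
x' = 3 + -1.5000·(sin 1.2382 − sin -0.2618) = 1.1940
y' = -1.5 − -1.5000·(cos 1.2382 − cos -0.2618) = -2.4591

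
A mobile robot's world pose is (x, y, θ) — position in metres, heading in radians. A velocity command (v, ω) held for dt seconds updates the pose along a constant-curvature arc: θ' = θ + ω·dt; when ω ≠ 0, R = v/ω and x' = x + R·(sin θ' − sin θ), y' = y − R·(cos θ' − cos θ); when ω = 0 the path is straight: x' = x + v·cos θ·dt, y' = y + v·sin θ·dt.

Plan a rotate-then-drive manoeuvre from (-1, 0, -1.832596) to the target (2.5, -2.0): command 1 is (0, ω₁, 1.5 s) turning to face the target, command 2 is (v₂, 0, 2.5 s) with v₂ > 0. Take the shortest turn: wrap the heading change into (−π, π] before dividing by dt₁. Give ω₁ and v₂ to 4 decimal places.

heading to target = atan2(-2−0, 2.5−-1) = -0.5191
Δθ = wrap(-0.5191 − -1.8326) = 1.3134; ω₁ = Δθ/dt₁ = 0.8756
distance = √((2.5−-1)² + (-2−0)²) = 4.0311; v₂ = distance/dt₂ = 1.6125

ω₁ = 0.8756, v₂ = 1.6125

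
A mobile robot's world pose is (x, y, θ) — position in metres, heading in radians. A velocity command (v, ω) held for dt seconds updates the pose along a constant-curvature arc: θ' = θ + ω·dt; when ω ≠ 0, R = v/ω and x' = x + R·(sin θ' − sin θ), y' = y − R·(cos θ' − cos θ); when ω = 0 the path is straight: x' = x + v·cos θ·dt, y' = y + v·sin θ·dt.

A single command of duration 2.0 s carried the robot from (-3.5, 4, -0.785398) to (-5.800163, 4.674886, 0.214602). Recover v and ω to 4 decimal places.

v = -1.2500, ω = 0.5000

Δθ = 0.214602 − -0.785398 = 1.000000
ω = Δθ/dt = 1.000000/2.0 = 0.5000
R = Δx/(sin θ' − sin θ) = -2.5000
v = R·ω = -2.5000·0.5000 = -1.2500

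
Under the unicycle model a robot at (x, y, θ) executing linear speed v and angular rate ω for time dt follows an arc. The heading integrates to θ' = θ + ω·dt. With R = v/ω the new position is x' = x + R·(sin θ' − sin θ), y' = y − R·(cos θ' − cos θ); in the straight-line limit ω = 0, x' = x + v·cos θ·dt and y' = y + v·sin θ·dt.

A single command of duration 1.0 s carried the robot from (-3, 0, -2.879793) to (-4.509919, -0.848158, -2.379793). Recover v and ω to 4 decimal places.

Δθ = -2.379793 − -2.879793 = 0.500000
ω = Δθ/dt = 0.500000/1.0 = 0.5000
R = Δx/(sin θ' − sin θ) = 3.5000
v = R·ω = 3.5000·0.5000 = 1.7500

v = 1.7500, ω = 0.5000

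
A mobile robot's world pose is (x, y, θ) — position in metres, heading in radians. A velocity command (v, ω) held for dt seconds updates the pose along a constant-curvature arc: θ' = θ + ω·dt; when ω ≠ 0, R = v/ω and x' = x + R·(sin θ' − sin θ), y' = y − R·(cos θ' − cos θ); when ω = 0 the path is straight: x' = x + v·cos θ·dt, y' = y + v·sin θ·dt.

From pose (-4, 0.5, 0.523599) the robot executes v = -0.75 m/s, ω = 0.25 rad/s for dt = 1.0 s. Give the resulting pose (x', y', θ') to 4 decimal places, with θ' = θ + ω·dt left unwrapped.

(-4.5961, 0.0481, 0.7736)

θ' = 0.5236 + 0.25·1.0 = 0.7736
R = v/ω = -0.75/0.25 = -3.0000
x' = -4 + -3.0000·(sin 0.7736 − sin 0.5236) = -4.5961
y' = 0.5 − -3.0000·(cos 0.7736 − cos 0.5236) = 0.0481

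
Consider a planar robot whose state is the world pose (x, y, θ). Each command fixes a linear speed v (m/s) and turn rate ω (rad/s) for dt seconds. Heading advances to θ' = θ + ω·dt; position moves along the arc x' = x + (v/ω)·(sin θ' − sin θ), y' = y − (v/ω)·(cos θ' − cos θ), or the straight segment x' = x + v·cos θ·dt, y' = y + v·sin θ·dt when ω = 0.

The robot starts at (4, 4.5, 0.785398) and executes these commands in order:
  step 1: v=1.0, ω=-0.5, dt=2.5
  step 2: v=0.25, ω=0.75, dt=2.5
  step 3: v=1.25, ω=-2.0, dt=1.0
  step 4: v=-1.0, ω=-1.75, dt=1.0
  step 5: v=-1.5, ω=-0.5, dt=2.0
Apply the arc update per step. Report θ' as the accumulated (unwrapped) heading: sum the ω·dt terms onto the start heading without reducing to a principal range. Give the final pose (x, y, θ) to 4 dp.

(10.4067, 7.2660, -3.3396)

step 1: θ'=-0.4646 (R=-2.0000) → pose (6.3103, 4.8738, -0.4646)
step 2: θ'=1.4104 (R=0.3333) → pose (6.7888, 5.1185, 1.4104)
step 3: θ'=-0.5896 (R=-0.6250) → pose (7.7533, 5.5382, -0.5896)
step 4: θ'=-2.3396 (R=0.5714) → pose (7.6603, 6.4105, -2.3396)
step 5: θ'=-3.3396 (R=3.0000) → pose (10.4067, 7.2660, -3.3396)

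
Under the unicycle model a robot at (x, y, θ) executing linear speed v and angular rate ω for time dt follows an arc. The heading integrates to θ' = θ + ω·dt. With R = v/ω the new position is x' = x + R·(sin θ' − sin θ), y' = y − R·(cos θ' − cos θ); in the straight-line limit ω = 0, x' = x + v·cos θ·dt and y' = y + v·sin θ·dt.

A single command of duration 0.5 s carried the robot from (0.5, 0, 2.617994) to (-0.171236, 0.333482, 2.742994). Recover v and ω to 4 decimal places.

Δθ = 2.742994 − 2.617994 = 0.125000
ω = Δθ/dt = 0.125000/0.5 = 0.2500
R = Δx/(sin θ' − sin θ) = 6.0000
v = R·ω = 6.0000·0.2500 = 1.5000

v = 1.5000, ω = 0.2500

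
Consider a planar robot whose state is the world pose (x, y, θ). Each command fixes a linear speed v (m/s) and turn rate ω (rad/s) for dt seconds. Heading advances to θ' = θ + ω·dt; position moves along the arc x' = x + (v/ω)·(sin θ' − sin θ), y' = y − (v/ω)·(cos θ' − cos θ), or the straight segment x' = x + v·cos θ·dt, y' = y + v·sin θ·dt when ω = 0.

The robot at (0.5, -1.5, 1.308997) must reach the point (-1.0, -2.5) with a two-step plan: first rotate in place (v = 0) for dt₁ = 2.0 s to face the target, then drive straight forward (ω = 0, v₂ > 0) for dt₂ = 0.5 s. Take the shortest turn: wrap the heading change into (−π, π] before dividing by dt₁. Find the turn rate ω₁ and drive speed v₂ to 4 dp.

heading to target = atan2(-2.5−-1.5, -1−0.5) = -2.5536
Δθ = wrap(-2.5536 − 1.3090) = 2.4206; ω₁ = Δθ/dt₁ = 1.2103
distance = √((-1−0.5)² + (-2.5−-1.5)²) = 1.8028; v₂ = distance/dt₂ = 3.6056

ω₁ = 1.2103, v₂ = 3.6056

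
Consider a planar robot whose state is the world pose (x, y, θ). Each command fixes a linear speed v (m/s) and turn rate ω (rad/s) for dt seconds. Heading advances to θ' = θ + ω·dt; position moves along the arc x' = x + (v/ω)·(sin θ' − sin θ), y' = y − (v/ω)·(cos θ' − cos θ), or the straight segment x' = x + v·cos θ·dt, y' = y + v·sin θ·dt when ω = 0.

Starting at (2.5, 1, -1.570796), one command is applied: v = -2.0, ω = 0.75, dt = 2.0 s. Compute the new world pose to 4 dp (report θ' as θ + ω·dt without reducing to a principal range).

(0.0220, 3.6600, -0.0708)

θ' = -1.5708 + 0.75·2.0 = -0.0708
R = v/ω = -2.0/0.75 = -2.6667
x' = 2.5 + -2.6667·(sin -0.0708 − sin -1.5708) = 0.0220
y' = 1 − -2.6667·(cos -0.0708 − cos -1.5708) = 3.6600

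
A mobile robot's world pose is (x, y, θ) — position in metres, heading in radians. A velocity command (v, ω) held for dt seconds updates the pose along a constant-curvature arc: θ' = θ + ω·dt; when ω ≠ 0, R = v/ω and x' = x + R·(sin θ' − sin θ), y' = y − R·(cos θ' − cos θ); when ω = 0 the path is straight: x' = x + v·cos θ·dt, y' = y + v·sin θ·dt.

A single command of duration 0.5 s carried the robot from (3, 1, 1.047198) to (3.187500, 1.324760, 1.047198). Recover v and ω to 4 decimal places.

Δθ = 1.047198 − 1.047198 = 0.000000
ω = Δθ/dt = 0.000000/0.5 = 0.0000
ω = 0 → v = (Δx·cos θ + Δy·sin θ)/dt = 0.7500

v = 0.7500, ω = 0.0000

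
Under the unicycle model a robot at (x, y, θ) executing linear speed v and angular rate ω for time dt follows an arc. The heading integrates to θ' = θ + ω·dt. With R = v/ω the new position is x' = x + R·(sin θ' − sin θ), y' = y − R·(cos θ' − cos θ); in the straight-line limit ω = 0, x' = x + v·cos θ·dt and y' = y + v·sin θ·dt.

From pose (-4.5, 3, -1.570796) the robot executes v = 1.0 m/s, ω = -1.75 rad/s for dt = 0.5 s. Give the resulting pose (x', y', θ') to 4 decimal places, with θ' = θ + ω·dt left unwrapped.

θ' = -1.5708 + -1.75·0.5 = -2.4458
R = v/ω = 1.0/-1.75 = -0.5714
x' = -4.5 + -0.5714·(sin -2.4458 − sin -1.5708) = -4.7051
y' = 3 − -0.5714·(cos -2.4458 − cos -1.5708) = 2.5614

(-4.7051, 2.5614, -2.4458)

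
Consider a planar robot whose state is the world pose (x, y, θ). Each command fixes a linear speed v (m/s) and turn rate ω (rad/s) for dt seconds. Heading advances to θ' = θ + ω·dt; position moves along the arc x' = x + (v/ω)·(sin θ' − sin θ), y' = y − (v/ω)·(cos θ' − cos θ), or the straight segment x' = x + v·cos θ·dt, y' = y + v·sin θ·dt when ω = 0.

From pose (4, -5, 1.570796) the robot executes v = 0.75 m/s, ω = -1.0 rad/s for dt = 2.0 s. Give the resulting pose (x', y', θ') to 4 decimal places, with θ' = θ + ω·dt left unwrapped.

θ' = 1.5708 + -1.0·2.0 = -0.4292
R = v/ω = 0.75/-1.0 = -0.7500
x' = 4 + -0.7500·(sin -0.4292 − sin 1.5708) = 5.0621
y' = -5 − -0.7500·(cos -0.4292 − cos 1.5708) = -4.3180

(5.0621, -4.3180, -0.4292)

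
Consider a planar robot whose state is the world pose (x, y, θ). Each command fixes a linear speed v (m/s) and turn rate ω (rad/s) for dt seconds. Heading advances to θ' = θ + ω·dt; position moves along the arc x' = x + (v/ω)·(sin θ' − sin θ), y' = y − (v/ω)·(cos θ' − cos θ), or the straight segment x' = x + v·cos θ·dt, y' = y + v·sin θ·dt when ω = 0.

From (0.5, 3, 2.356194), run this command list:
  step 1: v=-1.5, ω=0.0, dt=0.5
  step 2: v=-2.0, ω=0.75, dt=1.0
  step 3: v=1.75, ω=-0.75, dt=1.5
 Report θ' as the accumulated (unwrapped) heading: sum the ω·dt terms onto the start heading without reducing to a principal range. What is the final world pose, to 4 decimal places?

(0.7646, 3.0912, 1.9812)

step 1: θ'=2.3562 (straight) → pose (1.0303, 2.4697, 2.3562)
step 2: θ'=3.1062 (R=-2.6667) → pose (2.8216, 1.6903, 3.1062)
step 3: θ'=1.9812 (R=-2.3333) → pose (0.7646, 3.0912, 1.9812)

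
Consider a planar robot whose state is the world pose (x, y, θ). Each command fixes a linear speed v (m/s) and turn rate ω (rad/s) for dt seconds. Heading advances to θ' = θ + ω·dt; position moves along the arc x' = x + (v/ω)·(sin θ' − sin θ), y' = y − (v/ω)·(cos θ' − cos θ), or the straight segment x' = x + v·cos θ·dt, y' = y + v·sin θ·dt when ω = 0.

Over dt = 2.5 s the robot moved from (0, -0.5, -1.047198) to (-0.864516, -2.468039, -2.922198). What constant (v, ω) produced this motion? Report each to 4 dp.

Δθ = -2.922198 − -1.047198 = -1.875000
ω = Δθ/dt = -1.875000/2.5 = -0.7500
R = −Δy/(cos θ' − cos θ) = -1.3333
v = R·ω = -1.3333·-0.7500 = 1.0000

v = 1.0000, ω = -0.7500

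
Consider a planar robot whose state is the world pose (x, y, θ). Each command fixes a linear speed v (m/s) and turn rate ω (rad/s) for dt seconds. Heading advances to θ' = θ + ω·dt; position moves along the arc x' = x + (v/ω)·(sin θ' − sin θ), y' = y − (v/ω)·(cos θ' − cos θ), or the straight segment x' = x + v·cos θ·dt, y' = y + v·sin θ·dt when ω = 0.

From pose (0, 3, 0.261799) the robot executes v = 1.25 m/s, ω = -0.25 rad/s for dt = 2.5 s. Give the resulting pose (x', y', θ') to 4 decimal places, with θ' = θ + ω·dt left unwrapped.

θ' = 0.2618 + -0.25·2.5 = -0.3632
R = v/ω = 1.25/-0.25 = -5.0000
x' = 0 + -5.0000·(sin -0.3632 − sin 0.2618) = 3.0704
y' = 3 − -5.0000·(cos -0.3632 − cos 0.2618) = 2.8442

(3.0704, 2.8442, -0.3632)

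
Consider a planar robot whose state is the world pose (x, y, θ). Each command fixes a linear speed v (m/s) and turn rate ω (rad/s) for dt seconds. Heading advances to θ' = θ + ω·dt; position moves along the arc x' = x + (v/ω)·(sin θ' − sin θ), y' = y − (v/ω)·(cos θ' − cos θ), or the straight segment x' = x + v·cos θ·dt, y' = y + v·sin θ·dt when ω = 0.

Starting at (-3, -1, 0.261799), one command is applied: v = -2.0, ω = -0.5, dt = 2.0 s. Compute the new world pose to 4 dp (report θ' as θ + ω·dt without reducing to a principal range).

(-6.7271, -0.0950, -0.7382)

θ' = 0.2618 + -0.5·2.0 = -0.7382
R = v/ω = -2.0/-0.5 = 4.0000
x' = -3 + 4.0000·(sin -0.7382 − sin 0.2618) = -6.7271
y' = -1 − 4.0000·(cos -0.7382 − cos 0.2618) = -0.0950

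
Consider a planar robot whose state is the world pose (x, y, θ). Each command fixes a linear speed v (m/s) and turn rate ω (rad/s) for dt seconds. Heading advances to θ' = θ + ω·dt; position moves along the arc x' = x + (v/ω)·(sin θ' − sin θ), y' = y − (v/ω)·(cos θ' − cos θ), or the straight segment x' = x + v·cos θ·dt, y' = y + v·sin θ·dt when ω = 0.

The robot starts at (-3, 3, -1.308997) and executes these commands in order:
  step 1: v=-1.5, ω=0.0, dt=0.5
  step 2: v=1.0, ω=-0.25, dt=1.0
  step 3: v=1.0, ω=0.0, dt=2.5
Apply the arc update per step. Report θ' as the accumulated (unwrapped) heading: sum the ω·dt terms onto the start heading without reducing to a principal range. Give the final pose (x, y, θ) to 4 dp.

step 1: θ'=-1.3090 (straight) → pose (-3.1941, 3.7244, -1.3090)
step 2: θ'=-1.5590 (R=-4.0000) → pose (-3.0581, 2.7364, -1.5590)
step 3: θ'=-1.5590 (straight) → pose (-3.0286, 0.2365, -1.5590)

(-3.0286, 0.2365, -1.5590)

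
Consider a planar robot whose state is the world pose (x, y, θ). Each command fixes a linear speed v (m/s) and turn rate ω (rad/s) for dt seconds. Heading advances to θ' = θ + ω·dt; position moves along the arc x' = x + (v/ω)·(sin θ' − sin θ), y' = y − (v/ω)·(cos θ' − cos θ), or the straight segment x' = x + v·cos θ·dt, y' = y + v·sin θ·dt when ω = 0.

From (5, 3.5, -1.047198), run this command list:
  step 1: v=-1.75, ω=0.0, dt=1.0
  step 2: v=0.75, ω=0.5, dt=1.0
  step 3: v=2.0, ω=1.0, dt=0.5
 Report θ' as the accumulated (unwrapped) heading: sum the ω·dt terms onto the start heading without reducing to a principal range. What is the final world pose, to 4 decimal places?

step 1: θ'=-1.0472 (straight) → pose (4.1250, 5.0155, -1.0472)
step 2: θ'=-0.5472 (R=1.5000) → pose (4.6436, 4.4846, -0.5472)
step 3: θ'=-0.0472 (R=2.0000) → pose (5.5898, 4.1948, -0.0472)

(5.5898, 4.1948, -0.0472)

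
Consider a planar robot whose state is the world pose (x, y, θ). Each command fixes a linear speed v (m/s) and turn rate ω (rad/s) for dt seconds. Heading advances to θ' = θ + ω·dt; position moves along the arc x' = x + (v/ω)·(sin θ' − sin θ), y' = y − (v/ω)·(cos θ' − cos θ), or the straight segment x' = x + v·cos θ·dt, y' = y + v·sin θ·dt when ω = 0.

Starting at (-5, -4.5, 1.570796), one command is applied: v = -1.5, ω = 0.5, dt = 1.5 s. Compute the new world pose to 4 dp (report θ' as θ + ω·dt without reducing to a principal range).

θ' = 1.5708 + 0.5·1.5 = 2.3208
R = v/ω = -1.5/0.5 = -3.0000
x' = -5 + -3.0000·(sin 2.3208 − sin 1.5708) = -4.1951
y' = -4.5 − -3.0000·(cos 2.3208 − cos 1.5708) = -6.5449

(-4.1951, -6.5449, 2.3208)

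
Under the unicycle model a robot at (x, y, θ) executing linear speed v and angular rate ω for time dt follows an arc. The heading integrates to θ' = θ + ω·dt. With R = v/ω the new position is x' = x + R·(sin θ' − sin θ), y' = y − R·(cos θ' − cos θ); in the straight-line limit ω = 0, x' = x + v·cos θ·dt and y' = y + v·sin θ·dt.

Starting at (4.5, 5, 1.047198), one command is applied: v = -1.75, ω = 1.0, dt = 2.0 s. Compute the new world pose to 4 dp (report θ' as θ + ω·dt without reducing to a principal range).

(5.8506, 2.3828, 3.0472)

θ' = 1.0472 + 1.0·2.0 = 3.0472
R = v/ω = -1.75/1.0 = -1.7500
x' = 4.5 + -1.7500·(sin 3.0472 − sin 1.0472) = 5.8506
y' = 5 − -1.7500·(cos 3.0472 − cos 1.0472) = 2.3828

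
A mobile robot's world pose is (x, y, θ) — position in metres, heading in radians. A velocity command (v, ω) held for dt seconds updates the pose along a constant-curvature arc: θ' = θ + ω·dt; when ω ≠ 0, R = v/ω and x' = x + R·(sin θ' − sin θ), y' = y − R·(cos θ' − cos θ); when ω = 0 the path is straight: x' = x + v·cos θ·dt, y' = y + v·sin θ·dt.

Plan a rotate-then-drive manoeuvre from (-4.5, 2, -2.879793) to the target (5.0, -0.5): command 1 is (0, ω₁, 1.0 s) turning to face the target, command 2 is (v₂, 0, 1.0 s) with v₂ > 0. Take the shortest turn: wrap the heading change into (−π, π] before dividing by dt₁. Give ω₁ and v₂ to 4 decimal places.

ω₁ = 2.6225, v₂ = 9.8234

heading to target = atan2(-0.5−2, 5−-4.5) = -0.2573
Δθ = wrap(-0.2573 − -2.8798) = 2.6225; ω₁ = Δθ/dt₁ = 2.6225
distance = √((5−-4.5)² + (-0.5−2)²) = 9.8234; v₂ = distance/dt₂ = 9.8234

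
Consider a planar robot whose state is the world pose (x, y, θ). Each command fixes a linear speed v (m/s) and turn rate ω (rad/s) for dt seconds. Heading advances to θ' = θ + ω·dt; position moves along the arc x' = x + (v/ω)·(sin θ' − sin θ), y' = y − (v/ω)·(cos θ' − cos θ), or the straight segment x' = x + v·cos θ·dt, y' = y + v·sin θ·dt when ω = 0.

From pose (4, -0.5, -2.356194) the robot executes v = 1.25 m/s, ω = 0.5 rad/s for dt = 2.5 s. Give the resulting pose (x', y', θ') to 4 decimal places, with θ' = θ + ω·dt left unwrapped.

(3.5328, -3.3879, -1.1062)

θ' = -2.3562 + 0.5·2.5 = -1.1062
R = v/ω = 1.25/0.5 = 2.5000
x' = 4 + 2.5000·(sin -1.1062 − sin -2.3562) = 3.5328
y' = -0.5 − 2.5000·(cos -1.1062 − cos -2.3562) = -3.3879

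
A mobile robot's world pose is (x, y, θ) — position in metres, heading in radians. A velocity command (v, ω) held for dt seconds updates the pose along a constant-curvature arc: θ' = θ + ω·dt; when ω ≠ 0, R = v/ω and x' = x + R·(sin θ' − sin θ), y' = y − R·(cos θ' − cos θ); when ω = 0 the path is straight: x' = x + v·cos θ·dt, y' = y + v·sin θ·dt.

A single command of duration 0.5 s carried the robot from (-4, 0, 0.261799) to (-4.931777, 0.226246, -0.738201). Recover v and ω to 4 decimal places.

v = -2.0000, ω = -2.0000

Δθ = -0.738201 − 0.261799 = -1.000000
ω = Δθ/dt = -1.000000/0.5 = -2.0000
R = Δx/(sin θ' − sin θ) = 1.0000
v = R·ω = 1.0000·-2.0000 = -2.0000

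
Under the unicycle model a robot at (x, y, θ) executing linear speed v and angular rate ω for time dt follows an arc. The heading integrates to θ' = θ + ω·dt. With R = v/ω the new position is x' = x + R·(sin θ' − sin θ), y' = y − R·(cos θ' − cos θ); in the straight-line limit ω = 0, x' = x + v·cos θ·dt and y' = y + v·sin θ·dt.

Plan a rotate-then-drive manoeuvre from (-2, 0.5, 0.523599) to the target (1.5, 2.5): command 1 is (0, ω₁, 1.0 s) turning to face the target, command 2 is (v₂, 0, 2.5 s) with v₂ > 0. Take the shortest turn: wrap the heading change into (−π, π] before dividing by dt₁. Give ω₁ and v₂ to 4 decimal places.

heading to target = atan2(2.5−0.5, 1.5−-2) = 0.5191
Δθ = wrap(0.5191 − 0.5236) = -0.0045; ω₁ = Δθ/dt₁ = -0.0045
distance = √((1.5−-2)² + (2.5−0.5)²) = 4.0311; v₂ = distance/dt₂ = 1.6125

ω₁ = -0.0045, v₂ = 1.6125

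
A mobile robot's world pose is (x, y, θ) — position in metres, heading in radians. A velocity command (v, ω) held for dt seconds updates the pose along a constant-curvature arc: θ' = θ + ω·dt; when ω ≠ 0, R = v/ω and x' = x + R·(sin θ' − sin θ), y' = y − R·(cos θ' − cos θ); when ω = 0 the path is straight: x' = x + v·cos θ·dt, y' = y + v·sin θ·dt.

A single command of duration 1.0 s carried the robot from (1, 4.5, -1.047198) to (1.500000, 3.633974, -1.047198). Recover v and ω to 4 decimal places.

Δθ = -1.047198 − -1.047198 = 0.000000
ω = Δθ/dt = 0.000000/1.0 = 0.0000
ω = 0 → v = (Δx·cos θ + Δy·sin θ)/dt = 1.0000

v = 1.0000, ω = 0.0000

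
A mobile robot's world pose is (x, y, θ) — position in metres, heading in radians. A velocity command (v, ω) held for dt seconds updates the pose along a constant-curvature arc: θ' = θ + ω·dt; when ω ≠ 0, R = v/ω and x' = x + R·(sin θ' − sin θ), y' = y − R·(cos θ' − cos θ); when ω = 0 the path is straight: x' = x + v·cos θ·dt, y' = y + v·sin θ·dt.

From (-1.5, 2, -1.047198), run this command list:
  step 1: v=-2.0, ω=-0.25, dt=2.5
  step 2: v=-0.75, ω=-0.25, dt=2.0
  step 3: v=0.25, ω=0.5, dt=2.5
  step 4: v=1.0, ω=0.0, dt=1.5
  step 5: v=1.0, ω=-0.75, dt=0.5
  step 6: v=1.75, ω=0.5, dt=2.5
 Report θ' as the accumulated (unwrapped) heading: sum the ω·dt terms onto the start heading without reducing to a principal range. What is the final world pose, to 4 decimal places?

step 1: θ'=-1.6722 (R=8.0000) → pose (-2.5307, 6.8098, -1.6722)
step 2: θ'=-2.1722 (R=3.0000) → pose (-2.0197, 8.2035, -2.1722)
step 3: θ'=-0.9222 (R=0.5000) → pose (-2.0059, 7.6186, -0.9222)
step 4: θ'=-0.9222 (straight) → pose (-1.0998, 6.4232, -0.9222)
step 5: θ'=-1.2972 (R=-1.3333) → pose (-0.8787, 5.9780, -1.2972)
step 6: θ'=-0.0472 (R=3.5000) → pose (2.3260, 3.4276, -0.0472)

(2.3260, 3.4276, -0.0472)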